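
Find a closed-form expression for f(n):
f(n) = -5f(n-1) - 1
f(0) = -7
First-order linear non-homogeneous.
Homogeneous solution: f_h(n) = A·(-5)^n.
Try constant particular solution f_p = K: K = -5K - 1 ⇒ K = - \frac{1}{6}.
General: f(n) = A·(-5)^n - \frac{1}{6}.
Apply f(0) = -7: A - \frac{1}{6} = -7 ⇒ A = - \frac{41}{6}.
So f(n) = - \frac{41 \left(-5\right)^{n}}{6} - \frac{1}{6}.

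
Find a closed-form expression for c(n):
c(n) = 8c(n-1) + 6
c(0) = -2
First-order linear non-homogeneous.
Homogeneous solution: c_h(n) = A·(8)^n.
Try constant particular solution c_p = K: K = 8K + 6 ⇒ K = - \frac{6}{7}.
General: c(n) = A·(8)^n - \frac{6}{7}.
Apply c(0) = -2: A - \frac{6}{7} = -2 ⇒ A = - \frac{8}{7}.
So c(n) = - \frac{8 \cdot 8^{n}}{7} - \frac{6}{7}.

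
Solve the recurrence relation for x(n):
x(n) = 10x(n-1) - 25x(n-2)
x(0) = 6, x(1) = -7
Characteristic equation: x² - 10x + 25 = 0, which is (x - (5))².
Repeated root r = 5.
General solution: x(n) = (A + Bn)·(5)^n.
From x(0) = 6: A = 6.
From x(1) = -7: (A + B)·(5) = -7 ⇒ B = - \frac{37}{5}.
So x(n) = \left(6 - \frac{37 n}{5}\right) \cdot (5)^n.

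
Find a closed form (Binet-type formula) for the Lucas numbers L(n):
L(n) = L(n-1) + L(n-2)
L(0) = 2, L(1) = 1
This is the Lucas sequence.
Characteristic equation: x² - x - 1 = 0; roots r₁ = \frac{1}{2} + \frac{\sqrt{5}}{2}, r₂ = \frac{1}{2} - \frac{\sqrt{5}}{2}.
General: L(n) = A·r₁^n + B·r₂^n. Solving with L(0)=2, L(1)=1 gives A = 1, B = 1.
So L(n) = 2^{- n} \left(\left(1 - \sqrt{5}\right)^{n} + \left(1 + \sqrt{5}\right)^{n}\right).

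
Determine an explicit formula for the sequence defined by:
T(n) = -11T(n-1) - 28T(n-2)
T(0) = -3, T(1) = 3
Characteristic equation: x² + 11x + 28 = 0, which factors as (x - (-4))(x - (-7)) = 0.
Roots r₁ = -4, r₂ = -7 (distinct).
General solution: T(n) = A·(-4)^n + B·(-7)^n.
From T(0) = -3: A + B = -3.
From T(1) = 3: -4A - 7B = 3.
Solving: A = -6, B = 3.
So T(n) = - 6 \left(-4\right)^{n} + 3 \left(-7\right)^{n}.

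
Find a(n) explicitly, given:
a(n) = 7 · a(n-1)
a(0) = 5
Pure geometric recurrence with ratio 7.
By induction a(n) = a(0) · (7)^n = 5 \cdot 7^{n}.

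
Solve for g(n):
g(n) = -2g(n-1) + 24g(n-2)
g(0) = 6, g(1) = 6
Characteristic equation: x² + 2x - 24 = 0, which factors as (x - (-6))(x - (4)) = 0.
Roots r₁ = -6, r₂ = 4 (distinct).
General solution: g(n) = A·(-6)^n + B·(4)^n.
From g(0) = 6: A + B = 6.
From g(1) = 6: -6A + 4B = 6.
Solving: A = \frac{9}{5}, B = \frac{21}{5}.
So g(n) = \frac{9 \left(-6\right)^{n}}{5} + \frac{21 \cdot 4^{n}}{5}.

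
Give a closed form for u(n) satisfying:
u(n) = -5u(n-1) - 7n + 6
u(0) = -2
First-order linear with linear forcing.
Homogeneous solution: u_h(n) = A·(-5)^n.
Try particular u_p(n) = pn + q. Substituting:
  pn + q = -5(p(n-1) + q) - 7n + 6.
Matching the n-coefficient: p = -5p - 7 ⇒ p = - \frac{7}{6}.
Matching constants: q = 5p - 5q + 6 ⇒ q = \frac{1}{36}.
General: u(n) = A·(-5)^n - \frac{7 n}{6} + \frac{1}{36}.
Apply u(0) = -2: A + \frac{1}{36} = -2 ⇒ A = - \frac{73}{36}.
So u(n) = - \frac{73 \left(-5\right)^{n}}{36} - \frac{7 n}{6} + \frac{1}{36}.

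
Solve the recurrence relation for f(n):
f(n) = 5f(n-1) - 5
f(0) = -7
First-order linear non-homogeneous.
Homogeneous solution: f_h(n) = A·(5)^n.
Try constant particular solution f_p = K: K = 5K - 5 ⇒ K = \frac{5}{4}.
General: f(n) = A·(5)^n + \frac{5}{4}.
Apply f(0) = -7: A + \frac{5}{4} = -7 ⇒ A = - \frac{33}{4}.
So f(n) = \frac{5}{4} - \frac{33 \cdot 5^{n}}{4}.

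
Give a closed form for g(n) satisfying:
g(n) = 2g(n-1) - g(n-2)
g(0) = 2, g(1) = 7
Characteristic equation: x² - 2x + 1 = 0, which is (x - (1))².
Repeated root r = 1.
General solution: g(n) = (A + Bn)·(1)^n.
From g(0) = 2: A = 2.
From g(1) = 7: (A + B)·(1) = 7 ⇒ B = 5.
So g(n) = \left(5 n + 2\right) \cdot (1)^n.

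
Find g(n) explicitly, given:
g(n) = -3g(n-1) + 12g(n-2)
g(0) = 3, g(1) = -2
Characteristic equation: x² + 3x - 12 = 0.
Discriminant Δ = (-3)² + 4·(12) = 57.
Roots r₁,₂ = (-3 ± √57)/2, so r₁ = - \frac{3}{2} + \frac{\sqrt{57}}{2}, r₂ = - \frac{\sqrt{57}}{2} - \frac{3}{2}.
General solution: g(n) = A·r₁^n + B·r₂^n.
From the initial conditions, A + B = 3 and r₁A + r₂B = -2.
Since r₁ - r₂ = √57: A = (-2 - (3)r₂)/√57 = \frac{5 \sqrt{57}}{114} + \frac{3}{2}, and B = 3 - A = \frac{3}{2} - \frac{5 \sqrt{57}}{114}.
So g(n) = \left(\frac{5 \sqrt{57}}{114} + \frac{3}{2}\right)\left(- \frac{3}{2} + \frac{\sqrt{57}}{2}\right)^n + \left(\frac{3}{2} - \frac{5 \sqrt{57}}{114}\right)\left(- \frac{\sqrt{57}}{2} - \frac{3}{2}\right)^n.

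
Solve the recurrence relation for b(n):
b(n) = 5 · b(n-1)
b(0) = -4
Pure geometric recurrence with ratio 5.
By induction b(n) = b(0) · (5)^n = - 4 \cdot 5^{n}.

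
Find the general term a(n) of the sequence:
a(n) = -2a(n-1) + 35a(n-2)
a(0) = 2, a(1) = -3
Characteristic equation: x² + 2x - 35 = 0, which factors as (x - (-7))(x - (5)) = 0.
Roots r₁ = -7, r₂ = 5 (distinct).
General solution: a(n) = A·(-7)^n + B·(5)^n.
From a(0) = 2: A + B = 2.
From a(1) = -3: -7A + 5B = -3.
Solving: A = \frac{13}{12}, B = \frac{11}{12}.
So a(n) = \frac{13 \left(-7\right)^{n}}{12} + \frac{11 \cdot 5^{n}}{12}.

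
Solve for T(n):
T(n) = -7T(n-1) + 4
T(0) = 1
First-order linear non-homogeneous.
Homogeneous solution: T_h(n) = A·(-7)^n.
Try constant particular solution T_p = K: K = -7K + 4 ⇒ K = \frac{1}{2}.
General: T(n) = A·(-7)^n + \frac{1}{2}.
Apply T(0) = 1: A + \frac{1}{2} = 1 ⇒ A = \frac{1}{2}.
So T(n) = \frac{\left(-7\right)^{n}}{2} + \frac{1}{2}.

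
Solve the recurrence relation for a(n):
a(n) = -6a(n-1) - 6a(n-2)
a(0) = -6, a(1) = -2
Characteristic equation: x² + 6x + 6 = 0.
Discriminant Δ = (-6)² + 4·(-6) = 12.
Roots r₁,₂ = (-6 ± √12)/2, so r₁ = -3 + \sqrt{3}, r₂ = -3 - \sqrt{3}.
General solution: a(n) = A·r₁^n + B·r₂^n.
From the initial conditions, A + B = -6 and r₁A + r₂B = -2.
Since r₁ - r₂ = √12: A = (-2 - (-6)r₂)/√12 = - \frac{10 \sqrt{3}}{3} - 3, and B = -6 - A = -3 + \frac{10 \sqrt{3}}{3}.
So a(n) = \left(- \frac{10 \sqrt{3}}{3} - 3\right)\left(-3 + \sqrt{3}\right)^n + \left(-3 + \frac{10 \sqrt{3}}{3}\right)\left(-3 - \sqrt{3}\right)^n.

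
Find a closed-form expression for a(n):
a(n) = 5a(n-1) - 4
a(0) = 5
First-order linear non-homogeneous.
Homogeneous solution: a_h(n) = A·(5)^n.
Try constant particular solution a_p = K: K = 5K - 4 ⇒ K = 1.
General: a(n) = A·(5)^n + 1.
Apply a(0) = 5: A + 1 = 5 ⇒ A = 4.
So a(n) = 4 \cdot 5^{n} + 1.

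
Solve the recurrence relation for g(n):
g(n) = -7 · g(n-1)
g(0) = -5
Pure geometric recurrence with ratio -7.
By induction g(n) = g(0) · (-7)^n = - 5 \left(-7\right)^{n}.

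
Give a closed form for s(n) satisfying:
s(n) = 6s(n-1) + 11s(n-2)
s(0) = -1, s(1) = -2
Characteristic equation: x² - 6x - 11 = 0.
Discriminant Δ = (6)² + 4·(11) = 80.
Roots r₁,₂ = (6 ± √80)/2, so r₁ = 3 + 2 \sqrt{5}, r₂ = 3 - 2 \sqrt{5}.
General solution: s(n) = A·r₁^n + B·r₂^n.
From the initial conditions, A + B = -1 and r₁A + r₂B = -2.
Since r₁ - r₂ = √80: A = (-2 - (-1)r₂)/√80 = - \frac{1}{2} + \frac{\sqrt{5}}{20}, and B = -1 - A = - \frac{1}{2} - \frac{\sqrt{5}}{20}.
So s(n) = \left(- \frac{1}{2} + \frac{\sqrt{5}}{20}\right)\left(3 + 2 \sqrt{5}\right)^n + \left(- \frac{1}{2} - \frac{\sqrt{5}}{20}\right)\left(3 - 2 \sqrt{5}\right)^n.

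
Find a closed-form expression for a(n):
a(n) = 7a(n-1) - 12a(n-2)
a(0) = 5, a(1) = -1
Characteristic equation: x² - 7x + 12 = 0, which factors as (x - (4))(x - (3)) = 0.
Roots r₁ = 4, r₂ = 3 (distinct).
General solution: a(n) = A·(4)^n + B·(3)^n.
From a(0) = 5: A + B = 5.
From a(1) = -1: 4A + 3B = -1.
Solving: A = -16, B = 21.
So a(n) = 21 \cdot 3^{n} - 16 \cdot 4^{n}.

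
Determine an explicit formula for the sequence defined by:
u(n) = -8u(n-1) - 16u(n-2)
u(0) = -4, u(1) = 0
Characteristic equation: x² + 8x + 16 = 0, which is (x - (-4))².
Repeated root r = -4.
General solution: u(n) = (A + Bn)·(-4)^n.
From u(0) = -4: A = -4.
From u(1) = 0: (A + B)·(-4) = 0 ⇒ B = 4.
So u(n) = \left(4 n - 4\right) \cdot (-4)^n.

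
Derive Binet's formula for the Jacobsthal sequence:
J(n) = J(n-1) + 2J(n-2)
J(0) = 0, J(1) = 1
This is the Jacobsthal sequence.
Characteristic equation: x² - x - 2 = 0; roots r₁ = 2, r₂ = -1.
General: J(n) = A·r₁^n + B·r₂^n. Solving with J(0)=0, J(1)=1 gives A = \frac{1}{3}, B = - \frac{1}{3}.
So J(n) = - \frac{\left(-1\right)^{n}}{3} + \frac{2^{n}}{3}.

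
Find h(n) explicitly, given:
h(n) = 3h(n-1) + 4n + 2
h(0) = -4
First-order linear with linear forcing.
Homogeneous solution: h_h(n) = A·(3)^n.
Try particular h_p(n) = pn + q. Substituting:
  pn + q = 3(p(n-1) + q) + 4n + 2.
Matching the n-coefficient: p = 3p + 4 ⇒ p = -2.
Matching constants: q = -3p + 3q + 2 ⇒ q = -4.
General: h(n) = A·(3)^n - 2 n - 4.
Apply h(0) = -4: A - 4 = -4 ⇒ A = 0.
So h(n) = - 2 n - 4.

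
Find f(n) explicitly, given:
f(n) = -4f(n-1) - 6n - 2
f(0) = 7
First-order linear with linear forcing.
Homogeneous solution: f_h(n) = A·(-4)^n.
Try particular f_p(n) = pn + q. Substituting:
  pn + q = -4(p(n-1) + q) - 6n - 2.
Matching the n-coefficient: p = -4p - 6 ⇒ p = - \frac{6}{5}.
Matching constants: q = 4p - 4q - 2 ⇒ q = - \frac{34}{25}.
General: f(n) = A·(-4)^n - \frac{6 n}{5} - \frac{34}{25}.
Apply f(0) = 7: A - \frac{34}{25} = 7 ⇒ A = \frac{209}{25}.
So f(n) = \frac{209 \left(-4\right)^{n}}{25} - \frac{6 n}{5} - \frac{34}{25}.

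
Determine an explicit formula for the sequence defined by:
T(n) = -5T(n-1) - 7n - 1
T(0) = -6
First-order linear with linear forcing.
Homogeneous solution: T_h(n) = A·(-5)^n.
Try particular T_p(n) = pn + q. Substituting:
  pn + q = -5(p(n-1) + q) - 7n - 1.
Matching the n-coefficient: p = -5p - 7 ⇒ p = - \frac{7}{6}.
Matching constants: q = 5p - 5q - 1 ⇒ q = - \frac{41}{36}.
General: T(n) = A·(-5)^n - \frac{7 n}{6} - \frac{41}{36}.
Apply T(0) = -6: A - \frac{41}{36} = -6 ⇒ A = - \frac{175}{36}.
So T(n) = - \frac{175 \left(-5\right)^{n}}{36} - \frac{7 n}{6} - \frac{41}{36}.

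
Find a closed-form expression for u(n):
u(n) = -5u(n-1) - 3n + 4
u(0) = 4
First-order linear with linear forcing.
Homogeneous solution: u_h(n) = A·(-5)^n.
Try particular u_p(n) = pn + q. Substituting:
  pn + q = -5(p(n-1) + q) - 3n + 4.
Matching the n-coefficient: p = -5p - 3 ⇒ p = - \frac{1}{2}.
Matching constants: q = 5p - 5q + 4 ⇒ q = \frac{1}{4}.
General: u(n) = A·(-5)^n - \frac{n}{2} + \frac{1}{4}.
Apply u(0) = 4: A + \frac{1}{4} = 4 ⇒ A = \frac{15}{4}.
So u(n) = \frac{15 \left(-5\right)^{n}}{4} - \frac{n}{2} + \frac{1}{4}.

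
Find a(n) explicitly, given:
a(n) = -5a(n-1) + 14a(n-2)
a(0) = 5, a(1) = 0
Characteristic equation: x² + 5x - 14 = 0, which factors as (x - (-7))(x - (2)) = 0.
Roots r₁ = -7, r₂ = 2 (distinct).
General solution: a(n) = A·(-7)^n + B·(2)^n.
From a(0) = 5: A + B = 5.
From a(1) = 0: -7A + 2B = 0.
Solving: A = \frac{10}{9}, B = \frac{35}{9}.
So a(n) = \frac{10 \left(-7\right)^{n}}{9} + \frac{35 \cdot 2^{n}}{9}.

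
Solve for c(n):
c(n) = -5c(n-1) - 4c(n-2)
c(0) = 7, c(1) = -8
Characteristic equation: x² + 5x + 4 = 0, which factors as (x - (-1))(x - (-4)) = 0.
Roots r₁ = -1, r₂ = -4 (distinct).
General solution: c(n) = A·(-1)^n + B·(-4)^n.
From c(0) = 7: A + B = 7.
From c(1) = -8: -A - 4B = -8.
Solving: A = \frac{20}{3}, B = \frac{1}{3}.
So c(n) = \frac{20 \left(-1\right)^{n}}{3} + \frac{\left(-4\right)^{n}}{3}.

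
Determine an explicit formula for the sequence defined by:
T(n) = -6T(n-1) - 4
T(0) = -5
First-order linear non-homogeneous.
Homogeneous solution: T_h(n) = A·(-6)^n.
Try constant particular solution T_p = K: K = -6K - 4 ⇒ K = - \frac{4}{7}.
General: T(n) = A·(-6)^n - \frac{4}{7}.
Apply T(0) = -5: A - \frac{4}{7} = -5 ⇒ A = - \frac{31}{7}.
So T(n) = - \frac{31 \left(-6\right)^{n}}{7} - \frac{4}{7}.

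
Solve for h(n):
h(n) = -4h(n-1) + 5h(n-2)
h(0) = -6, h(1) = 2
Characteristic equation: x² + 4x - 5 = 0, which factors as (x - (1))(x - (-5)) = 0.
Roots r₁ = 1, r₂ = -5 (distinct).
General solution: h(n) = A·(1)^n + B·(-5)^n.
From h(0) = -6: A + B = -6.
From h(1) = 2: A - 5B = 2.
Solving: A = - \frac{14}{3}, B = - \frac{4}{3}.
So h(n) = - \frac{4 \left(-5\right)^{n}}{3} - \frac{14}{3}.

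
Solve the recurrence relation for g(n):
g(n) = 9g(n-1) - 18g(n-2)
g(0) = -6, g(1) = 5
Characteristic equation: x² - 9x + 18 = 0, which factors as (x - (3))(x - (6)) = 0.
Roots r₁ = 3, r₂ = 6 (distinct).
General solution: g(n) = A·(3)^n + B·(6)^n.
From g(0) = -6: A + B = -6.
From g(1) = 5: 3A + 6B = 5.
Solving: A = - \frac{41}{3}, B = \frac{23}{3}.
So g(n) = - \frac{41 \cdot 3^{n}}{3} + \frac{23 \cdot 6^{n}}{3}.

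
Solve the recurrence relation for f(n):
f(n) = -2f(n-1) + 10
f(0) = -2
First-order linear non-homogeneous.
Homogeneous solution: f_h(n) = A·(-2)^n.
Try constant particular solution f_p = K: K = -2K + 10 ⇒ K = \frac{10}{3}.
General: f(n) = A·(-2)^n + \frac{10}{3}.
Apply f(0) = -2: A + \frac{10}{3} = -2 ⇒ A = - \frac{16}{3}.
So f(n) = \frac{10}{3} - \frac{16 \left(-2\right)^{n}}{3}.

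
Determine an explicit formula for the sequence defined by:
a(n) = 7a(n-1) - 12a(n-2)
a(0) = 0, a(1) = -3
Characteristic equation: x² - 7x + 12 = 0, which factors as (x - (3))(x - (4)) = 0.
Roots r₁ = 3, r₂ = 4 (distinct).
General solution: a(n) = A·(3)^n + B·(4)^n.
From a(0) = 0: A + B = 0.
From a(1) = -3: 3A + 4B = -3.
Solving: A = 3, B = -3.
So a(n) = 3 \cdot 3^{n} - 3 \cdot 4^{n}.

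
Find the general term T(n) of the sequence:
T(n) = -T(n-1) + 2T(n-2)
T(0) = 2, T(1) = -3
Characteristic equation: x² + x - 2 = 0, which factors as (x - (-2))(x - (1)) = 0.
Roots r₁ = -2, r₂ = 1 (distinct).
General solution: T(n) = A·(-2)^n + B·(1)^n.
From T(0) = 2: A + B = 2.
From T(1) = -3: -2A + B = -3.
Solving: A = \frac{5}{3}, B = \frac{1}{3}.
So T(n) = \frac{5 \left(-2\right)^{n}}{3} + \frac{1}{3}.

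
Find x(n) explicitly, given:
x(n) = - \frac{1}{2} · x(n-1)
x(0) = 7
Pure geometric recurrence with ratio - \frac{1}{2}.
By induction x(n) = x(0) · (- \frac{1}{2})^n = 7 \left(- \frac{1}{2}\right)^{n}.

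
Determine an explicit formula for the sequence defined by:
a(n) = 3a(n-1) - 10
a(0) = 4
First-order linear non-homogeneous.
Homogeneous solution: a_h(n) = A·(3)^n.
Try constant particular solution a_p = K: K = 3K - 10 ⇒ K = 5.
General: a(n) = A·(3)^n + 5.
Apply a(0) = 4: A + 5 = 4 ⇒ A = -1.
So a(n) = 5 - 3^{n}.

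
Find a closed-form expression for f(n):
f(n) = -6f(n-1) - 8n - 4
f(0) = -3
First-order linear with linear forcing.
Homogeneous solution: f_h(n) = A·(-6)^n.
Try particular f_p(n) = pn + q. Substituting:
  pn + q = -6(p(n-1) + q) - 8n - 4.
Matching the n-coefficient: p = -6p - 8 ⇒ p = - \frac{8}{7}.
Matching constants: q = 6p - 6q - 4 ⇒ q = - \frac{76}{49}.
General: f(n) = A·(-6)^n - \frac{8 n}{7} - \frac{76}{49}.
Apply f(0) = -3: A - \frac{76}{49} = -3 ⇒ A = - \frac{71}{49}.
So f(n) = - \frac{71 \left(-6\right)^{n}}{49} - \frac{8 n}{7} - \frac{76}{49}.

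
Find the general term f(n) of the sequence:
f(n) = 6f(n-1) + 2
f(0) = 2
First-order linear non-homogeneous.
Homogeneous solution: f_h(n) = A·(6)^n.
Try constant particular solution f_p = K: K = 6K + 2 ⇒ K = - \frac{2}{5}.
General: f(n) = A·(6)^n - \frac{2}{5}.
Apply f(0) = 2: A - \frac{2}{5} = 2 ⇒ A = \frac{12}{5}.
So f(n) = \frac{12 \cdot 6^{n}}{5} - \frac{2}{5}.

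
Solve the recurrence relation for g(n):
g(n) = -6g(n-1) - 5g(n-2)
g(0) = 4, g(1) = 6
Characteristic equation: x² + 6x + 5 = 0, which factors as (x - (-5))(x - (-1)) = 0.
Roots r₁ = -5, r₂ = -1 (distinct).
General solution: g(n) = A·(-5)^n + B·(-1)^n.
From g(0) = 4: A + B = 4.
From g(1) = 6: -5A - B = 6.
Solving: A = - \frac{5}{2}, B = \frac{13}{2}.
So g(n) = \frac{13 \left(-1\right)^{n}}{2} - \frac{5 \left(-5\right)^{n}}{2}.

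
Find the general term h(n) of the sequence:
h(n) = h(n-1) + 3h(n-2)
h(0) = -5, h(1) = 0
Characteristic equation: x² - x - 3 = 0.
Discriminant Δ = (1)² + 4·(3) = 13.
Roots r₁,₂ = (1 ± √13)/2, so r₁ = \frac{1}{2} + \frac{\sqrt{13}}{2}, r₂ = \frac{1}{2} - \frac{\sqrt{13}}{2}.
General solution: h(n) = A·r₁^n + B·r₂^n.
From the initial conditions, A + B = -5 and r₁A + r₂B = 0.
Since r₁ - r₂ = √13: A = (0 - (-5)r₂)/√13 = - \frac{5}{2} + \frac{5 \sqrt{13}}{26}, and B = -5 - A = - \frac{5}{2} - \frac{5 \sqrt{13}}{26}.
So h(n) = \left(- \frac{5}{2} + \frac{5 \sqrt{13}}{26}\right)\left(\frac{1}{2} + \frac{\sqrt{13}}{2}\right)^n + \left(- \frac{5}{2} - \frac{5 \sqrt{13}}{26}\right)\left(\frac{1}{2} - \frac{\sqrt{13}}{2}\right)^n.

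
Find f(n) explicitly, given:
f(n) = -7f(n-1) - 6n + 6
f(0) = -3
First-order linear with linear forcing.
Homogeneous solution: f_h(n) = A·(-7)^n.
Try particular f_p(n) = pn + q. Substituting:
  pn + q = -7(p(n-1) + q) - 6n + 6.
Matching the n-coefficient: p = -7p - 6 ⇒ p = - \frac{3}{4}.
Matching constants: q = 7p - 7q + 6 ⇒ q = \frac{3}{32}.
General: f(n) = A·(-7)^n - \frac{3 n}{4} + \frac{3}{32}.
Apply f(0) = -3: A + \frac{3}{32} = -3 ⇒ A = - \frac{99}{32}.
So f(n) = - \frac{99 \left(-7\right)^{n}}{32} - \frac{3 n}{4} + \frac{3}{32}.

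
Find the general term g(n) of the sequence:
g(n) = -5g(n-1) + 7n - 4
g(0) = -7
First-order linear with linear forcing.
Homogeneous solution: g_h(n) = A·(-5)^n.
Try particular g_p(n) = pn + q. Substituting:
  pn + q = -5(p(n-1) + q) + 7n - 4.
Matching the n-coefficient: p = -5p + 7 ⇒ p = \frac{7}{6}.
Matching constants: q = 5p - 5q - 4 ⇒ q = \frac{11}{36}.
General: g(n) = A·(-5)^n + \frac{7 n}{6} + \frac{11}{36}.
Apply g(0) = -7: A + \frac{11}{36} = -7 ⇒ A = - \frac{263}{36}.
So g(n) = - \frac{263 \left(-5\right)^{n}}{36} + \frac{7 n}{6} + \frac{11}{36}.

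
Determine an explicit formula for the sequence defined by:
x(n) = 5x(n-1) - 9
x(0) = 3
First-order linear non-homogeneous.
Homogeneous solution: x_h(n) = A·(5)^n.
Try constant particular solution x_p = K: K = 5K - 9 ⇒ K = \frac{9}{4}.
General: x(n) = A·(5)^n + \frac{9}{4}.
Apply x(0) = 3: A + \frac{9}{4} = 3 ⇒ A = \frac{3}{4}.
So x(n) = \frac{3 \cdot 5^{n}}{4} + \frac{9}{4}.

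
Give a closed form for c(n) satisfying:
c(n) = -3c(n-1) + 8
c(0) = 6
First-order linear non-homogeneous.
Homogeneous solution: c_h(n) = A·(-3)^n.
Try constant particular solution c_p = K: K = -3K + 8 ⇒ K = 2.
General: c(n) = A·(-3)^n + 2.
Apply c(0) = 6: A + 2 = 6 ⇒ A = 4.
So c(n) = 4 \left(-3\right)^{n} + 2.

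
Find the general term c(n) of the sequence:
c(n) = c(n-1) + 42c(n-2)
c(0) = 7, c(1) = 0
Characteristic equation: x² - x - 42 = 0, which factors as (x - (-6))(x - (7)) = 0.
Roots r₁ = -6, r₂ = 7 (distinct).
General solution: c(n) = A·(-6)^n + B·(7)^n.
From c(0) = 7: A + B = 7.
From c(1) = 0: -6A + 7B = 0.
Solving: A = \frac{49}{13}, B = \frac{42}{13}.
So c(n) = \frac{49 \left(-6\right)^{n}}{13} + \frac{42 \cdot 7^{n}}{13}.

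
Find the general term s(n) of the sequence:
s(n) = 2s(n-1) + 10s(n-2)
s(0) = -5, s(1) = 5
Characteristic equation: x² - 2x - 10 = 0.
Discriminant Δ = (2)² + 4·(10) = 44.
Roots r₁,₂ = (2 ± √44)/2, so r₁ = 1 + \sqrt{11}, r₂ = 1 - \sqrt{11}.
General solution: s(n) = A·r₁^n + B·r₂^n.
From the initial conditions, A + B = -5 and r₁A + r₂B = 5.
Since r₁ - r₂ = √44: A = (5 - (-5)r₂)/√44 = - \frac{5}{2} + \frac{5 \sqrt{11}}{11}, and B = -5 - A = - \frac{5}{2} - \frac{5 \sqrt{11}}{11}.
So s(n) = \left(- \frac{5}{2} + \frac{5 \sqrt{11}}{11}\right)\left(1 + \sqrt{11}\right)^n + \left(- \frac{5}{2} - \frac{5 \sqrt{11}}{11}\right)\left(1 - \sqrt{11}\right)^n.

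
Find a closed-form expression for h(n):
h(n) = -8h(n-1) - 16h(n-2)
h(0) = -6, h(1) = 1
Characteristic equation: x² + 8x + 16 = 0, which is (x - (-4))².
Repeated root r = -4.
General solution: h(n) = (A + Bn)·(-4)^n.
From h(0) = -6: A = -6.
From h(1) = 1: (A + B)·(-4) = 1 ⇒ B = \frac{23}{4}.
So h(n) = \left(\frac{23 n}{4} - 6\right) \cdot (-4)^n.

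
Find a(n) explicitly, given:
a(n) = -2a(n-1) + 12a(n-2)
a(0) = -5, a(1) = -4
Characteristic equation: x² + 2x - 12 = 0.
Discriminant Δ = (-2)² + 4·(12) = 52.
Roots r₁,₂ = (-2 ± √52)/2, so r₁ = -1 + \sqrt{13}, r₂ = - \sqrt{13} - 1.
General solution: a(n) = A·r₁^n + B·r₂^n.
From the initial conditions, A + B = -5 and r₁A + r₂B = -4.
Since r₁ - r₂ = √52: A = (-4 - (-5)r₂)/√52 = - \frac{5}{2} - \frac{9 \sqrt{13}}{26}, and B = -5 - A = - \frac{5}{2} + \frac{9 \sqrt{13}}{26}.
So a(n) = \left(- \frac{5}{2} - \frac{9 \sqrt{13}}{26}\right)\left(-1 + \sqrt{13}\right)^n + \left(- \frac{5}{2} + \frac{9 \sqrt{13}}{26}\right)\left(- \sqrt{13} - 1\right)^n.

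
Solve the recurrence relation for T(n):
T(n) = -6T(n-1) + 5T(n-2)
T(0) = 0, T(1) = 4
Characteristic equation: x² + 6x - 5 = 0.
Discriminant Δ = (-6)² + 4·(5) = 56.
Roots r₁,₂ = (-6 ± √56)/2, so r₁ = -3 + \sqrt{14}, r₂ = - \sqrt{14} - 3.
General solution: T(n) = A·r₁^n + B·r₂^n.
From the initial conditions, A + B = 0 and r₁A + r₂B = 4.
Since r₁ - r₂ = √56: A = (4 - (0)r₂)/√56 = \frac{\sqrt{14}}{7}, and B = 0 - A = - \frac{\sqrt{14}}{7}.
So T(n) = \left(\frac{\sqrt{14}}{7}\right)\left(-3 + \sqrt{14}\right)^n + \left(- \frac{\sqrt{14}}{7}\right)\left(- \sqrt{14} - 3\right)^n.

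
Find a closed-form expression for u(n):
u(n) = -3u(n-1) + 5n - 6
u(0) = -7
First-order linear with linear forcing.
Homogeneous solution: u_h(n) = A·(-3)^n.
Try particular u_p(n) = pn + q. Substituting:
  pn + q = -3(p(n-1) + q) + 5n - 6.
Matching the n-coefficient: p = -3p + 5 ⇒ p = \frac{5}{4}.
Matching constants: q = 3p - 3q - 6 ⇒ q = - \frac{9}{16}.
General: u(n) = A·(-3)^n + \frac{5 n}{4} - \frac{9}{16}.
Apply u(0) = -7: A - \frac{9}{16} = -7 ⇒ A = - \frac{103}{16}.
So u(n) = - \frac{103 \left(-3\right)^{n}}{16} + \frac{5 n}{4} - \frac{9}{16}.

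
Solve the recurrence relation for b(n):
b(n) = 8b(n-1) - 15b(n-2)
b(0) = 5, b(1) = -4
Characteristic equation: x² - 8x + 15 = 0, which factors as (x - (3))(x - (5)) = 0.
Roots r₁ = 3, r₂ = 5 (distinct).
General solution: b(n) = A·(3)^n + B·(5)^n.
From b(0) = 5: A + B = 5.
From b(1) = -4: 3A + 5B = -4.
Solving: A = \frac{29}{2}, B = - \frac{19}{2}.
So b(n) = \frac{29 \cdot 3^{n}}{2} - \frac{19 \cdot 5^{n}}{2}.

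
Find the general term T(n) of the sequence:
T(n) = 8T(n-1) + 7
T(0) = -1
First-order linear non-homogeneous.
Homogeneous solution: T_h(n) = A·(8)^n.
Try constant particular solution T_p = K: K = 8K + 7 ⇒ K = -1.
General: T(n) = A·(8)^n - 1.
Apply T(0) = -1: A - 1 = -1 ⇒ A = 0.
So T(n) = -1.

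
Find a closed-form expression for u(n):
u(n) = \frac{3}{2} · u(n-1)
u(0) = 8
Pure geometric recurrence with ratio \frac{3}{2}.
By induction u(n) = u(0) · (\frac{3}{2})^n = 8 \left(\frac{3}{2}\right)^{n}.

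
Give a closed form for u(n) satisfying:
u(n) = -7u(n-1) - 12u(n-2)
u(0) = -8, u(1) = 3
Characteristic equation: x² + 7x + 12 = 0, which factors as (x - (-3))(x - (-4)) = 0.
Roots r₁ = -3, r₂ = -4 (distinct).
General solution: u(n) = A·(-3)^n + B·(-4)^n.
From u(0) = -8: A + B = -8.
From u(1) = 3: -3A - 4B = 3.
Solving: A = -29, B = 21.
So u(n) = - 29 \left(-3\right)^{n} + 21 \left(-4\right)^{n}.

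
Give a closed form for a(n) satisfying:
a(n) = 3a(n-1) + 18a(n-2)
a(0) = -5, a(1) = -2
Characteristic equation: x² - 3x - 18 = 0, which factors as (x - (-3))(x - (6)) = 0.
Roots r₁ = -3, r₂ = 6 (distinct).
General solution: a(n) = A·(-3)^n + B·(6)^n.
From a(0) = -5: A + B = -5.
From a(1) = -2: -3A + 6B = -2.
Solving: A = - \frac{28}{9}, B = - \frac{17}{9}.
So a(n) = - \frac{28 \left(-3\right)^{n}}{9} - \frac{17 \cdot 6^{n}}{9}.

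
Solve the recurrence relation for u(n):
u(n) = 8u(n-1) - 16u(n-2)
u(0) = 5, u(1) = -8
Characteristic equation: x² - 8x + 16 = 0, which is (x - (4))².
Repeated root r = 4.
General solution: u(n) = (A + Bn)·(4)^n.
From u(0) = 5: A = 5.
From u(1) = -8: (A + B)·(4) = -8 ⇒ B = -7.
So u(n) = \left(5 - 7 n\right) \cdot (4)^n.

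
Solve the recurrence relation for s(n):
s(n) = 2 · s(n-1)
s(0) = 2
Pure geometric recurrence with ratio 2.
By induction s(n) = s(0) · (2)^n = 2 \cdot 2^{n}.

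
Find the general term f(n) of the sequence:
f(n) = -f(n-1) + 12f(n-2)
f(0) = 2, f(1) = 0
Characteristic equation: x² + x - 12 = 0, which factors as (x - (3))(x - (-4)) = 0.
Roots r₁ = 3, r₂ = -4 (distinct).
General solution: f(n) = A·(3)^n + B·(-4)^n.
From f(0) = 2: A + B = 2.
From f(1) = 0: 3A - 4B = 0.
Solving: A = \frac{8}{7}, B = \frac{6}{7}.
So f(n) = \frac{6 \left(-4\right)^{n}}{7} + \frac{8 \cdot 3^{n}}{7}.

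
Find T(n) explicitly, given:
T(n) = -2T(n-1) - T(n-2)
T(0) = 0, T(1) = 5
Characteristic equation: x² + 2x + 1 = 0, which is (x - (-1))².
Repeated root r = -1.
General solution: T(n) = (A + Bn)·(-1)^n.
From T(0) = 0: A = 0.
From T(1) = 5: (A + B)·(-1) = 5 ⇒ B = -5.
So T(n) = \left(- 5 n\right) \cdot (-1)^n.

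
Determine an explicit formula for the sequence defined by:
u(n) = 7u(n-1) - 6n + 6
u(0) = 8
First-order linear with linear forcing.
Homogeneous solution: u_h(n) = A·(7)^n.
Try particular u_p(n) = pn + q. Substituting:
  pn + q = 7(p(n-1) + q) - 6n + 6.
Matching the n-coefficient: p = 7p - 6 ⇒ p = 1.
Matching constants: q = -7p + 7q + 6 ⇒ q = \frac{1}{6}.
General: u(n) = A·(7)^n + n + \frac{1}{6}.
Apply u(0) = 8: A + \frac{1}{6} = 8 ⇒ A = \frac{47}{6}.
So u(n) = \frac{47 \cdot 7^{n}}{6} + n + \frac{1}{6}.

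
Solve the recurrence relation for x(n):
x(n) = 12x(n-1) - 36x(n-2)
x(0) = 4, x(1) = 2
Characteristic equation: x² - 12x + 36 = 0, which is (x - (6))².
Repeated root r = 6.
General solution: x(n) = (A + Bn)·(6)^n.
From x(0) = 4: A = 4.
From x(1) = 2: (A + B)·(6) = 2 ⇒ B = - \frac{11}{3}.
So x(n) = \left(4 - \frac{11 n}{3}\right) \cdot (6)^n.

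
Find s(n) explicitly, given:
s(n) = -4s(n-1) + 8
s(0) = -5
First-order linear non-homogeneous.
Homogeneous solution: s_h(n) = A·(-4)^n.
Try constant particular solution s_p = K: K = -4K + 8 ⇒ K = \frac{8}{5}.
General: s(n) = A·(-4)^n + \frac{8}{5}.
Apply s(0) = -5: A + \frac{8}{5} = -5 ⇒ A = - \frac{33}{5}.
So s(n) = \frac{8}{5} - \frac{33 \left(-4\right)^{n}}{5}.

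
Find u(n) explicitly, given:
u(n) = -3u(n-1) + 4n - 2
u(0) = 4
First-order linear with linear forcing.
Homogeneous solution: u_h(n) = A·(-3)^n.
Try particular u_p(n) = pn + q. Substituting:
  pn + q = -3(p(n-1) + q) + 4n - 2.
Matching the n-coefficient: p = -3p + 4 ⇒ p = 1.
Matching constants: q = 3p - 3q - 2 ⇒ q = \frac{1}{4}.
General: u(n) = A·(-3)^n + n + \frac{1}{4}.
Apply u(0) = 4: A + \frac{1}{4} = 4 ⇒ A = \frac{15}{4}.
So u(n) = \frac{15 \left(-3\right)^{n}}{4} + n + \frac{1}{4}.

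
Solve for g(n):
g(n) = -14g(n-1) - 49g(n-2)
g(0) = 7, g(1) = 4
Characteristic equation: x² + 14x + 49 = 0, which is (x - (-7))².
Repeated root r = -7.
General solution: g(n) = (A + Bn)·(-7)^n.
From g(0) = 7: A = 7.
From g(1) = 4: (A + B)·(-7) = 4 ⇒ B = - \frac{53}{7}.
So g(n) = \left(7 - \frac{53 n}{7}\right) \cdot (-7)^n.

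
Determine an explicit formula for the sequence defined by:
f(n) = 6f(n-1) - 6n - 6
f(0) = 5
First-order linear with linear forcing.
Homogeneous solution: f_h(n) = A·(6)^n.
Try particular f_p(n) = pn + q. Substituting:
  pn + q = 6(p(n-1) + q) - 6n - 6.
Matching the n-coefficient: p = 6p - 6 ⇒ p = \frac{6}{5}.
Matching constants: q = -6p + 6q - 6 ⇒ q = \frac{66}{25}.
General: f(n) = A·(6)^n + \frac{6 n}{5} + \frac{66}{25}.
Apply f(0) = 5: A + \frac{66}{25} = 5 ⇒ A = \frac{59}{25}.
So f(n) = \frac{59 \cdot 6^{n}}{25} + \frac{6 n}{5} + \frac{66}{25}.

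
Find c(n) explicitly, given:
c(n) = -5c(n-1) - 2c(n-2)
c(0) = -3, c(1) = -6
Characteristic equation: x² + 5x + 2 = 0.
Discriminant Δ = (-5)² + 4·(-2) = 17.
Roots r₁,₂ = (-5 ± √17)/2, so r₁ = - \frac{5}{2} + \frac{\sqrt{17}}{2}, r₂ = - \frac{5}{2} - \frac{\sqrt{17}}{2}.
General solution: c(n) = A·r₁^n + B·r₂^n.
From the initial conditions, A + B = -3 and r₁A + r₂B = -6.
Since r₁ - r₂ = √17: A = (-6 - (-3)r₂)/√17 = - \frac{27 \sqrt{17}}{34} - \frac{3}{2}, and B = -3 - A = - \frac{3}{2} + \frac{27 \sqrt{17}}{34}.
So c(n) = \left(- \frac{27 \sqrt{17}}{34} - \frac{3}{2}\right)\left(- \frac{5}{2} + \frac{\sqrt{17}}{2}\right)^n + \left(- \frac{3}{2} + \frac{27 \sqrt{17}}{34}\right)\left(- \frac{5}{2} - \frac{\sqrt{17}}{2}\right)^n.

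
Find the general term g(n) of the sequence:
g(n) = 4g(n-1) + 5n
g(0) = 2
First-order linear with linear forcing.
Homogeneous solution: g_h(n) = A·(4)^n.
Try particular g_p(n) = pn + q. Substituting:
  pn + q = 4(p(n-1) + q) + 5n.
Matching the n-coefficient: p = 4p + 5 ⇒ p = - \frac{5}{3}.
Matching constants: q = -4p + 4q ⇒ q = - \frac{20}{9}.
General: g(n) = A·(4)^n - \frac{5 n}{3} - \frac{20}{9}.
Apply g(0) = 2: A - \frac{20}{9} = 2 ⇒ A = \frac{38}{9}.
So g(n) = \frac{38 \cdot 4^{n}}{9} - \frac{5 n}{3} - \frac{20}{9}.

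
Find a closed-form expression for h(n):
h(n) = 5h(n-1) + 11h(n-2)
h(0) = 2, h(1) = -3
Characteristic equation: x² - 5x - 11 = 0.
Discriminant Δ = (5)² + 4·(11) = 69.
Roots r₁,₂ = (5 ± √69)/2, so r₁ = \frac{5}{2} + \frac{\sqrt{69}}{2}, r₂ = \frac{5}{2} - \frac{\sqrt{69}}{2}.
General solution: h(n) = A·r₁^n + B·r₂^n.
From the initial conditions, A + B = 2 and r₁A + r₂B = -3.
Since r₁ - r₂ = √69: A = (-3 - (2)r₂)/√69 = 1 - \frac{8 \sqrt{69}}{69}, and B = 2 - A = \frac{8 \sqrt{69}}{69} + 1.
So h(n) = \left(1 - \frac{8 \sqrt{69}}{69}\right)\left(\frac{5}{2} + \frac{\sqrt{69}}{2}\right)^n + \left(\frac{8 \sqrt{69}}{69} + 1\right)\left(\frac{5}{2} - \frac{\sqrt{69}}{2}\right)^n.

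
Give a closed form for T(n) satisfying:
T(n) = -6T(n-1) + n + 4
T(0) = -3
First-order linear with linear forcing.
Homogeneous solution: T_h(n) = A·(-6)^n.
Try particular T_p(n) = pn + q. Substituting:
  pn + q = -6(p(n-1) + q) + n + 4.
Matching the n-coefficient: p = -6p + 1 ⇒ p = \frac{1}{7}.
Matching constants: q = 6p - 6q + 4 ⇒ q = \frac{34}{49}.
General: T(n) = A·(-6)^n + \frac{n}{7} + \frac{34}{49}.
Apply T(0) = -3: A + \frac{34}{49} = -3 ⇒ A = - \frac{181}{49}.
So T(n) = - \frac{181 \left(-6\right)^{n}}{49} + \frac{n}{7} + \frac{34}{49}.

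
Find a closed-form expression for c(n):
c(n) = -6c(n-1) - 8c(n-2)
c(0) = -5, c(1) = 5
Characteristic equation: x² + 6x + 8 = 0, which factors as (x - (-2))(x - (-4)) = 0.
Roots r₁ = -2, r₂ = -4 (distinct).
General solution: c(n) = A·(-2)^n + B·(-4)^n.
From c(0) = -5: A + B = -5.
From c(1) = 5: -2A - 4B = 5.
Solving: A = - \frac{15}{2}, B = \frac{5}{2}.
So c(n) = - \frac{15 \left(-2\right)^{n}}{2} + \frac{5 \left(-4\right)^{n}}{2}.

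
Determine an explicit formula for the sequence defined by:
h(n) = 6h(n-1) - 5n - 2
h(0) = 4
First-order linear with linear forcing.
Homogeneous solution: h_h(n) = A·(6)^n.
Try particular h_p(n) = pn + q. Substituting:
  pn + q = 6(p(n-1) + q) - 5n - 2.
Matching the n-coefficient: p = 6p - 5 ⇒ p = 1.
Matching constants: q = -6p + 6q - 2 ⇒ q = \frac{8}{5}.
General: h(n) = A·(6)^n + n + \frac{8}{5}.
Apply h(0) = 4: A + \frac{8}{5} = 4 ⇒ A = \frac{12}{5}.
So h(n) = \frac{12 \cdot 6^{n}}{5} + n + \frac{8}{5}.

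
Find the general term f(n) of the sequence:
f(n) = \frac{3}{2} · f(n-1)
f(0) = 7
Pure geometric recurrence with ratio \frac{3}{2}.
By induction f(n) = f(0) · (\frac{3}{2})^n = 7 \left(\frac{3}{2}\right)^{n}.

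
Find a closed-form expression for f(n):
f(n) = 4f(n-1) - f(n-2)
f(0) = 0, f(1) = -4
Characteristic equation: x² - 4x + 1 = 0.
Discriminant Δ = (4)² + 4·(-1) = 12.
Roots r₁,₂ = (4 ± √12)/2, so r₁ = \sqrt{3} + 2, r₂ = 2 - \sqrt{3}.
General solution: f(n) = A·r₁^n + B·r₂^n.
From the initial conditions, A + B = 0 and r₁A + r₂B = -4.
Since r₁ - r₂ = √12: A = (-4 - (0)r₂)/√12 = - \frac{2 \sqrt{3}}{3}, and B = 0 - A = \frac{2 \sqrt{3}}{3}.
So f(n) = \left(- \frac{2 \sqrt{3}}{3}\right)\left(\sqrt{3} + 2\right)^n + \left(\frac{2 \sqrt{3}}{3}\right)\left(2 - \sqrt{3}\right)^n.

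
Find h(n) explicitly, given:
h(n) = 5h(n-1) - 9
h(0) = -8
First-order linear non-homogeneous.
Homogeneous solution: h_h(n) = A·(5)^n.
Try constant particular solution h_p = K: K = 5K - 9 ⇒ K = \frac{9}{4}.
General: h(n) = A·(5)^n + \frac{9}{4}.
Apply h(0) = -8: A + \frac{9}{4} = -8 ⇒ A = - \frac{41}{4}.
So h(n) = \frac{9}{4} - \frac{41 \cdot 5^{n}}{4}.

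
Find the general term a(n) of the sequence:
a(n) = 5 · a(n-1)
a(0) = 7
Pure geometric recurrence with ratio 5.
By induction a(n) = a(0) · (5)^n = 7 \cdot 5^{n}.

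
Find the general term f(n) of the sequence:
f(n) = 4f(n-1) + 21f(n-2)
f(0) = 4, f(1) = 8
Characteristic equation: x² - 4x - 21 = 0, which factors as (x - (7))(x - (-3)) = 0.
Roots r₁ = 7, r₂ = -3 (distinct).
General solution: f(n) = A·(7)^n + B·(-3)^n.
From f(0) = 4: A + B = 4.
From f(1) = 8: 7A - 3B = 8.
Solving: A = 2, B = 2.
So f(n) = 2 \left(-3\right)^{n} + 2 \cdot 7^{n}.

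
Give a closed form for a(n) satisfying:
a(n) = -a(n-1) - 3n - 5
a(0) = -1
First-order linear with linear forcing.
Homogeneous solution: a_h(n) = A·(-1)^n.
Try particular a_p(n) = pn + q. Substituting:
  pn + q = -(p(n-1) + q) - 3n - 5.
Matching the n-coefficient: p = -p - 3 ⇒ p = - \frac{3}{2}.
Matching constants: q = p - q - 5 ⇒ q = - \frac{13}{4}.
General: a(n) = A·(-1)^n - \frac{3 n}{2} - \frac{13}{4}.
Apply a(0) = -1: A - \frac{13}{4} = -1 ⇒ A = \frac{9}{4}.
So a(n) = \frac{9 \left(-1\right)^{n}}{4} - \frac{3 n}{2} - \frac{13}{4}.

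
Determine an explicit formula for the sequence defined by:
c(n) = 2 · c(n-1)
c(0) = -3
Pure geometric recurrence with ratio 2.
By induction c(n) = c(0) · (2)^n = - 3 \cdot 2^{n}.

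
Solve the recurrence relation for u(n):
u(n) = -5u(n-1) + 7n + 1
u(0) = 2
First-order linear with linear forcing.
Homogeneous solution: u_h(n) = A·(-5)^n.
Try particular u_p(n) = pn + q. Substituting:
  pn + q = -5(p(n-1) + q) + 7n + 1.
Matching the n-coefficient: p = -5p + 7 ⇒ p = \frac{7}{6}.
Matching constants: q = 5p - 5q + 1 ⇒ q = \frac{41}{36}.
General: u(n) = A·(-5)^n + \frac{7 n}{6} + \frac{41}{36}.
Apply u(0) = 2: A + \frac{41}{36} = 2 ⇒ A = \frac{31}{36}.
So u(n) = \frac{31 \left(-5\right)^{n}}{36} + \frac{7 n}{6} + \frac{41}{36}.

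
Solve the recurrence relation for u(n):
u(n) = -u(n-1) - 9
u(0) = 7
First-order linear non-homogeneous.
Homogeneous solution: u_h(n) = A·(-1)^n.
Try constant particular solution u_p = K: K = -K - 9 ⇒ K = - \frac{9}{2}.
General: u(n) = A·(-1)^n - \frac{9}{2}.
Apply u(0) = 7: A - \frac{9}{2} = 7 ⇒ A = \frac{23}{2}.
So u(n) = \frac{23 \left(-1\right)^{n}}{2} - \frac{9}{2}.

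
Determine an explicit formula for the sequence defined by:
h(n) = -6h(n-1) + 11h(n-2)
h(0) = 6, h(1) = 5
Characteristic equation: x² + 6x - 11 = 0.
Discriminant Δ = (-6)² + 4·(11) = 80.
Roots r₁,₂ = (-6 ± √80)/2, so r₁ = -3 + 2 \sqrt{5}, r₂ = - 2 \sqrt{5} - 3.
General solution: h(n) = A·r₁^n + B·r₂^n.
From the initial conditions, A + B = 6 and r₁A + r₂B = 5.
Since r₁ - r₂ = √80: A = (5 - (6)r₂)/√80 = \frac{23 \sqrt{5}}{20} + 3, and B = 6 - A = 3 - \frac{23 \sqrt{5}}{20}.
So h(n) = \left(\frac{23 \sqrt{5}}{20} + 3\right)\left(-3 + 2 \sqrt{5}\right)^n + \left(3 - \frac{23 \sqrt{5}}{20}\right)\left(- 2 \sqrt{5} - 3\right)^n.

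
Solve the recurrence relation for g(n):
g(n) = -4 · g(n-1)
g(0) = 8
Pure geometric recurrence with ratio -4.
By induction g(n) = g(0) · (-4)^n = 8 \left(-4\right)^{n}.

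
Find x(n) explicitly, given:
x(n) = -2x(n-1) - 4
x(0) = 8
First-order linear non-homogeneous.
Homogeneous solution: x_h(n) = A·(-2)^n.
Try constant particular solution x_p = K: K = -2K - 4 ⇒ K = - \frac{4}{3}.
General: x(n) = A·(-2)^n - \frac{4}{3}.
Apply x(0) = 8: A - \frac{4}{3} = 8 ⇒ A = \frac{28}{3}.
So x(n) = \frac{28 \left(-2\right)^{n}}{3} - \frac{4}{3}.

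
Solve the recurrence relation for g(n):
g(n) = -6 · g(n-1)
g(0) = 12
Pure geometric recurrence with ratio -6.
By induction g(n) = g(0) · (-6)^n = 12 \left(-6\right)^{n}.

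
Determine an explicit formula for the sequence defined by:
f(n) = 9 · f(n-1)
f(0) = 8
Pure geometric recurrence with ratio 9.
By induction f(n) = f(0) · (9)^n = 8 \cdot 9^{n}.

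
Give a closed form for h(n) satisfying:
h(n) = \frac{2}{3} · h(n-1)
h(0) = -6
Pure geometric recurrence with ratio \frac{2}{3}.
By induction h(n) = h(0) · (\frac{2}{3})^n = - 6 \left(\frac{2}{3}\right)^{n}.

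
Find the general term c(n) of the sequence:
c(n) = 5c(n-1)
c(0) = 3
This is a homogeneous first-order recurrence with ratio 5.
By induction c(n) = c(0) · (5)^n = 3 \cdot 5^{n}.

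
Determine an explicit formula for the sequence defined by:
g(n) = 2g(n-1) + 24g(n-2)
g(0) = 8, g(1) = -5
Characteristic equation: x² - 2x - 24 = 0, which factors as (x - (-4))(x - (6)) = 0.
Roots r₁ = -4, r₂ = 6 (distinct).
General solution: g(n) = A·(-4)^n + B·(6)^n.
From g(0) = 8: A + B = 8.
From g(1) = -5: -4A + 6B = -5.
Solving: A = \frac{53}{10}, B = \frac{27}{10}.
So g(n) = \frac{53 \left(-4\right)^{n}}{10} + \frac{27 \cdot 6^{n}}{10}.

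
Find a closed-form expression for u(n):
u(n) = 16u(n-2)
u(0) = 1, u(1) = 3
Characteristic equation: x² - 16 = 0, which factors as (x - (4))(x - (-4)) = 0.
Roots r₁ = 4, r₂ = -4 (distinct).
General solution: u(n) = A·(4)^n + B·(-4)^n.
From u(0) = 1: A + B = 1.
From u(1) = 3: 4A - 4B = 3.
Solving: A = \frac{7}{8}, B = \frac{1}{8}.
So u(n) = \frac{\left(-4\right)^{n}}{8} + \frac{7 \cdot 4^{n}}{8}.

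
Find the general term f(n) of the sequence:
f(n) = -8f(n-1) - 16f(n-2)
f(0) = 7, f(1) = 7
Characteristic equation: x² + 8x + 16 = 0, which is (x - (-4))².
Repeated root r = -4.
General solution: f(n) = (A + Bn)·(-4)^n.
From f(0) = 7: A = 7.
From f(1) = 7: (A + B)·(-4) = 7 ⇒ B = - \frac{35}{4}.
So f(n) = \left(7 - \frac{35 n}{4}\right) \cdot (-4)^n.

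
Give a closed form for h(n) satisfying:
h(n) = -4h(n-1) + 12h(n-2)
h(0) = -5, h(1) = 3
Characteristic equation: x² + 4x - 12 = 0, which factors as (x - (-6))(x - (2)) = 0.
Roots r₁ = -6, r₂ = 2 (distinct).
General solution: h(n) = A·(-6)^n + B·(2)^n.
From h(0) = -5: A + B = -5.
From h(1) = 3: -6A + 2B = 3.
Solving: A = - \frac{13}{8}, B = - \frac{27}{8}.
So h(n) = - \frac{13 \left(-6\right)^{n}}{8} - \frac{27 \cdot 2^{n}}{8}.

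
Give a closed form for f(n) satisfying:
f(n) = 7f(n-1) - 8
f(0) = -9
First-order linear non-homogeneous.
Homogeneous solution: f_h(n) = A·(7)^n.
Try constant particular solution f_p = K: K = 7K - 8 ⇒ K = \frac{4}{3}.
General: f(n) = A·(7)^n + \frac{4}{3}.
Apply f(0) = -9: A + \frac{4}{3} = -9 ⇒ A = - \frac{31}{3}.
So f(n) = \frac{4}{3} - \frac{31 \cdot 7^{n}}{3}.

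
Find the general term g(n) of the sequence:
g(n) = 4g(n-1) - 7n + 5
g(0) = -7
First-order linear with linear forcing.
Homogeneous solution: g_h(n) = A·(4)^n.
Try particular g_p(n) = pn + q. Substituting:
  pn + q = 4(p(n-1) + q) - 7n + 5.
Matching the n-coefficient: p = 4p - 7 ⇒ p = \frac{7}{3}.
Matching constants: q = -4p + 4q + 5 ⇒ q = \frac{13}{9}.
General: g(n) = A·(4)^n + \frac{7 n}{3} + \frac{13}{9}.
Apply g(0) = -7: A + \frac{13}{9} = -7 ⇒ A = - \frac{76}{9}.
So g(n) = - \frac{76 \cdot 4^{n}}{9} + \frac{7 n}{3} + \frac{13}{9}.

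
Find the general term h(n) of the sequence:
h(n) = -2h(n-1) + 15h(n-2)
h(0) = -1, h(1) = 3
Characteristic equation: x² + 2x - 15 = 0, which factors as (x - (3))(x - (-5)) = 0.
Roots r₁ = 3, r₂ = -5 (distinct).
General solution: h(n) = A·(3)^n + B·(-5)^n.
From h(0) = -1: A + B = -1.
From h(1) = 3: 3A - 5B = 3.
Solving: A = - \frac{1}{4}, B = - \frac{3}{4}.
So h(n) = - \frac{3 \left(-5\right)^{n}}{4} - \frac{3^{n}}{4}.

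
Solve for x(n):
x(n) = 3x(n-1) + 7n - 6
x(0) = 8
First-order linear with linear forcing.
Homogeneous solution: x_h(n) = A·(3)^n.
Try particular x_p(n) = pn + q. Substituting:
  pn + q = 3(p(n-1) + q) + 7n - 6.
Matching the n-coefficient: p = 3p + 7 ⇒ p = - \frac{7}{2}.
Matching constants: q = -3p + 3q - 6 ⇒ q = - \frac{9}{4}.
General: x(n) = A·(3)^n - \frac{7 n}{2} - \frac{9}{4}.
Apply x(0) = 8: A - \frac{9}{4} = 8 ⇒ A = \frac{41}{4}.
So x(n) = \frac{41 \cdot 3^{n}}{4} - \frac{7 n}{2} - \frac{9}{4}.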